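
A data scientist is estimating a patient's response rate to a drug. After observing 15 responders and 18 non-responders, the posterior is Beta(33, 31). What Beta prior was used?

Beta(18, 13)

A Beta(a, b) prior with s successes and f failures in binomial data gives a Beta(a+s, b+f) posterior.
Subtract the data counts: 33−15=18, 31−18=13.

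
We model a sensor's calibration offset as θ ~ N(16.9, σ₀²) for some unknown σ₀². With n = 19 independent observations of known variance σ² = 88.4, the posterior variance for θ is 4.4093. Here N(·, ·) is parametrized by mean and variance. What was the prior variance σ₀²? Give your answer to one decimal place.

σ₀² = 84.3

Posterior precision equals prior precision plus data precision: 1/σ_n² = 1/σ₀² + n/σ².
So 1/σ₀² = 1/4.4093 − 19/88.4 = 0.226793 − 0.214932 = 0.011861.
Hence σ₀² = 1/0.011861 ≈ 84.3.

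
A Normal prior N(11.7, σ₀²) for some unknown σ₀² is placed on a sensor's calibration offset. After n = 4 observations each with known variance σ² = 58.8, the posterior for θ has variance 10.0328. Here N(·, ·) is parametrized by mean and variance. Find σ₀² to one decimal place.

For the Normal–Normal model with known σ², precisions add: τ_n = τ₀ + n/σ².
So 1/σ₀² = 1/10.0328 − 4/58.8 = 0.099673 − 0.068027 = 0.031646.
Hence σ₀² = 1/0.031646 ≈ 31.6.

σ₀² = 31.6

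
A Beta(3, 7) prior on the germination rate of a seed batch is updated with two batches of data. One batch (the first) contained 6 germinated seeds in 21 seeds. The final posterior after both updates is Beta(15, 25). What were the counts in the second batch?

Sequential conjugate updates are equivalent to a single update on the pooled data, so total successes = posterior α − prior α and total failures = posterior β − prior β.
Total across both batches: 15−3=12 germinated seeds, 25−7=18 non-germinating seeds.
Subtract the first batch: 12−6=6 germinated seeds and 18−15=3 non-germinating seeds.

6 germinated seeds and 3 non-germinating seeds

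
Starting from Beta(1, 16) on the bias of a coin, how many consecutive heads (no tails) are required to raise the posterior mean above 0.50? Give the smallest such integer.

After k heads and 0 tails the posterior is Beta(1+k, 16), with mean (1+k)/(1+16+k).
Set (1+k)/(17+k) > 0.50 and solve: k > (0.50·17 − 1)/(1 − 0.50) = 15.000.
The smallest integer exceeding 15.000 is 16.

k = 16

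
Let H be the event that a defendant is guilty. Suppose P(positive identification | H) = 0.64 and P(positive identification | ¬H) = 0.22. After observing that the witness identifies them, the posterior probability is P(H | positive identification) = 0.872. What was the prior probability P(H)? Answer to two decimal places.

P(H) = 0.70

Bayes' rule in odds form gives O(H|E) = O(H)·[P(E|H)/P(E|¬H)], hence O(H) = O(H|E)/LR.
Posterior odds = 0.872/(1−0.872) = 6.8125. LR = 0.64/0.22 = 2.9091.
Prior odds = 6.8125/2.9091 = 2.3418, so P(H) = 2.3418/(1+2.3418) ≈ 0.70.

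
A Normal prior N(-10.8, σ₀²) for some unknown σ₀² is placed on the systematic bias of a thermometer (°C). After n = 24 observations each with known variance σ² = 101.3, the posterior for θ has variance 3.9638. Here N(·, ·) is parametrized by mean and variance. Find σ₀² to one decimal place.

σ₀² = 65.1

For the Normal–Normal model with known σ², precisions add: τ_n = τ₀ + n/σ².
So 1/σ₀² = 1/3.9638 − 24/101.3 = 0.252283 − 0.236920 = 0.015363.
Hence σ₀² = 1/0.015363 ≈ 65.1.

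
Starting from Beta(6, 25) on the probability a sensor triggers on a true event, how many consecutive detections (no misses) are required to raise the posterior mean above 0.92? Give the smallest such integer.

After k detections and 0 misses the posterior is Beta(6+k, 25), with mean (6+k)/(6+25+k).
Set (6+k)/(31+k) > 0.92 and solve: k > (0.92·31 − 6)/(1 − 0.92) = 281.500.
The smallest integer exceeding 281.500 is 282, and checking k=282: (288)/(313) = 0.9201 > 0.92.

k = 282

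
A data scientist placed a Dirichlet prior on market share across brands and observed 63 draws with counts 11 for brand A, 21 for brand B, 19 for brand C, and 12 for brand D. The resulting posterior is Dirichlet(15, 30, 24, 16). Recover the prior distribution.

Dirichlet(4, 9, 5, 4)

For a Dirichlet(α) prior with multinomial counts c, the posterior is Dirichlet(α + c) componentwise.
Subtract each count from the matching posterior parameter: 15−11=4, 30−21=9, 24−19=5, 16−12=4.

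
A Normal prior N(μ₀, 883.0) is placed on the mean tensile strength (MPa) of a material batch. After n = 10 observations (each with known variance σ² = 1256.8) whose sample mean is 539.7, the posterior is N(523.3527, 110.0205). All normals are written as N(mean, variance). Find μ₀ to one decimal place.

With known observation variance, the Normal–Normal posterior has precision τ_n = τ₀ + n/σ² and mean μ_n = (τ₀μ₀ + (n/σ²)x̄)/τ_n.
Here τ₀ = 1/883.0 = 0.001133 and τ_data = 10/1256.8 = 0.007957, so τ_n = 0.009090.
Rearranging for μ₀: μ₀ = (μ_n·τ_n − τ_data·x̄)/τ₀ = (523.3527·0.009090 − 0.007957·539.7) / 0.001133 = 0.462883/0.001133 ≈ 408.5.

μ₀ = 408.5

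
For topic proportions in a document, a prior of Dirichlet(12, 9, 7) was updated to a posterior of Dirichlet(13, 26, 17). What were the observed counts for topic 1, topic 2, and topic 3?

For a Dirichlet(α) prior with multinomial counts c, the posterior is Dirichlet(α + c) componentwise.
Counts are posterior − prior componentwise: 13−12=1, 26−9=17, 17−7=10.

counts (1, 17, 10)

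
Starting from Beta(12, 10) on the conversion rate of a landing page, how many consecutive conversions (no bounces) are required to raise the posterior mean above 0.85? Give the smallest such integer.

After k conversions and 0 bounces the posterior is Beta(12+k, 10), with mean (12+k)/(12+10+k).
Set (12+k)/(22+k) > 0.85 and solve: k > (0.85·22 − 12)/(1 − 0.85) = 44.667.
The smallest integer exceeding 44.667 is 45.

k = 45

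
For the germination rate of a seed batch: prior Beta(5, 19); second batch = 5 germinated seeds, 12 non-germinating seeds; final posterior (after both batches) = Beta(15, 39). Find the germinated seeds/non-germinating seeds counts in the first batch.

Sequential conjugate updates are equivalent to a single update on the pooled data, so total successes = posterior α − prior α and total failures = posterior β − prior β.
Total across both batches: 15−5=10 germinated seeds, 39−19=20 non-germinating seeds.
Subtract the second batch: 10−5=5 germinated seeds and 20−12=8 non-germinating seeds.

5 germinated seeds and 8 non-germinating seeds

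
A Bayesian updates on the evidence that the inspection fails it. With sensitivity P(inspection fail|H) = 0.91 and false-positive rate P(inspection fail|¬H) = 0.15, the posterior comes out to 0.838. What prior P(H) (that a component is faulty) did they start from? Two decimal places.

P(H) = 0.46

Bayes' rule in odds form gives O(H|E) = O(H)·[P(E|H)/P(E|¬H)], hence O(H) = O(H|E)/LR.
Posterior odds = 0.838/(1−0.838) = 5.1728. LR = 0.91/0.15 = 6.0667.
Prior odds = 5.1728/6.0667 = 0.8527, so P(H) = 0.8527/(1+0.8527) ≈ 0.46.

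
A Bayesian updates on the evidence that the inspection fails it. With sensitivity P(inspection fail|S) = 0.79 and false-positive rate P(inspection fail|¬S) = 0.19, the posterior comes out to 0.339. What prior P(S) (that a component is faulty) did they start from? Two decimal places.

In odds form, posterior odds = prior odds × likelihood ratio, so prior odds = posterior odds ÷ LR.
Posterior odds = 0.339/(1−0.339) = 0.5129. LR = 0.79/0.19 = 4.1579.
Prior odds = 0.5129/4.1579 = 0.1234, so P(S) = 0.1234/(1+0.1234) ≈ 0.11.

P(S) = 0.11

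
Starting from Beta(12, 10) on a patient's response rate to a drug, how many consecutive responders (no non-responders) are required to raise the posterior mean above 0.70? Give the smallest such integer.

After k responders and 0 non-responders the posterior is Beta(12+k, 10), with mean (12+k)/(12+10+k).
Set (12+k)/(22+k) > 0.70 and solve: k > (0.70·22 − 12)/(1 − 0.70) = 11.333.
The smallest integer exceeding 11.333 is 12.

k = 12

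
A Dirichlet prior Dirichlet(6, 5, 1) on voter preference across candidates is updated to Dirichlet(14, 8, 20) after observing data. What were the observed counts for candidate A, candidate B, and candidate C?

For a Dirichlet(α) prior with multinomial counts c, the posterior is Dirichlet(α + c) componentwise.
Counts are posterior − prior componentwise: 14−6=8, 8−5=3, 20−1=19.

counts (8, 3, 19)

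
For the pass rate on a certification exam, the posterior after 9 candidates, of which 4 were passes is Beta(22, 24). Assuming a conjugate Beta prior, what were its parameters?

Beta is conjugate to the binomial likelihood: posterior = Beta(α+s, β+f).
So α = 22 − 4 = 18 and β = 24 − 5 = 19.

Beta(18, 19)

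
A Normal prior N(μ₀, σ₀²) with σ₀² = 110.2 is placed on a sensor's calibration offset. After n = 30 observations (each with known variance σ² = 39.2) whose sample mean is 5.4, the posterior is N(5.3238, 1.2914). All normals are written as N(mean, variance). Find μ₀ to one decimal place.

With known observation variance, the Normal–Normal posterior has precision τ_n = τ₀ + n/σ² and mean μ_n = (τ₀μ₀ + (n/σ²)x̄)/τ_n.
Here τ₀ = 1/110.2 = 0.009074 and τ_data = 30/39.2 = 0.765306, so τ_n = 0.774380.
Rearranging for μ₀: μ₀ = (μ_n·τ_n − τ_data·x̄)/τ₀ = (5.3238·0.774380 − 0.765306·5.4) / 0.009074 = -0.010008/0.009074 ≈ -1.1.

μ₀ = -1.1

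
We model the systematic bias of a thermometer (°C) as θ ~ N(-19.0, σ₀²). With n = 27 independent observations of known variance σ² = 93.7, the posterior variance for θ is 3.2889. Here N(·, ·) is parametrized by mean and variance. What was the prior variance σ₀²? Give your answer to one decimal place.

σ₀² = 62.9

For the Normal–Normal model with known σ², precisions add: τ_n = τ₀ + n/σ².
So 1/σ₀² = 1/3.2889 − 27/93.7 = 0.304053 − 0.288154 = 0.015899.
Hence σ₀² = 1/0.015899 ≈ 62.9.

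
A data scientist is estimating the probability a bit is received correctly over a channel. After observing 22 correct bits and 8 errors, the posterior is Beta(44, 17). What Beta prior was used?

Beta(22, 9)

Beta is conjugate to the binomial likelihood: posterior = Beta(a+s, b+f).
So a = 44 − 22 = 22 and b = 17 − 8 = 9.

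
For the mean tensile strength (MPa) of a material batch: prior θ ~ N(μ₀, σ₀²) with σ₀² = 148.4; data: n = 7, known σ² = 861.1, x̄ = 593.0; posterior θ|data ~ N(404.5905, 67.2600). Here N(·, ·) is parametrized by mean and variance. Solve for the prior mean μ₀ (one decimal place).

With known observation variance, the Normal–Normal posterior has precision τ_n = τ₀ + n/σ² and mean μ_n = (τ₀μ₀ + (n/σ²)x̄)/τ_n.
Here τ₀ = 1/148.4 = 0.006739 and τ_data = 7/861.1 = 0.008129, so τ_n = 0.014868.
Rearranging for μ₀: μ₀ = (μ_n·τ_n − τ_data·x̄)/τ₀ = (404.5905·0.014868 − 0.008129·593.0) / 0.006739 = 1.194955/0.006739 ≈ 177.3.

μ₀ = 177.3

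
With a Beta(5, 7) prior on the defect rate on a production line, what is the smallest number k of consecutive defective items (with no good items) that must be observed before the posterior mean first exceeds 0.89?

k = 52

After k defective items and 0 good items the posterior is Beta(5+k, 7), with mean (5+k)/(5+7+k).
Set (5+k)/(12+k) > 0.89 and solve: k > (0.89·12 − 5)/(1 − 0.89) = 51.636.
The smallest integer exceeding 51.636 is 52, and checking k=52: (57)/(64) = 0.8906 > 0.89.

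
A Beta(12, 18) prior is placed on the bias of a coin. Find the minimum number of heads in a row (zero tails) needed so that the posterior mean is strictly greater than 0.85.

After k heads and 0 tails the posterior is Beta(12+k, 18), with mean (12+k)/(12+18+k).
Set (12+k)/(30+k) > 0.85 and solve: k > (0.85·30 − 12)/(1 − 0.85) = 90.000.
The smallest integer exceeding 90.000 is 91.

k = 91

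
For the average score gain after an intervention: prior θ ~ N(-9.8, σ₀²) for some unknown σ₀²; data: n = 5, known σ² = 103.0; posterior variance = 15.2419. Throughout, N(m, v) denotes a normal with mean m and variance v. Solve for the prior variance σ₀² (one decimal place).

σ₀² = 58.6

For the Normal–Normal model with known σ², precisions add: τ_n = τ₀ + n/σ².
So 1/σ₀² = 1/15.2419 − 5/103.0 = 0.065609 − 0.048544 = 0.017065.
Hence σ₀² = 1/0.017065 ≈ 58.6.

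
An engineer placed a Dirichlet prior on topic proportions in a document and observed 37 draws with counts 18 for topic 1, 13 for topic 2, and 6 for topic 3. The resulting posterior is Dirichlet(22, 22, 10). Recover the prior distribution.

Dirichlet(4, 9, 4)

For a Dirichlet(α) prior with multinomial counts c, the posterior is Dirichlet(α + c) componentwise.
Subtract each count from the matching posterior parameter: 22−18=4, 22−13=9, 10−6=4.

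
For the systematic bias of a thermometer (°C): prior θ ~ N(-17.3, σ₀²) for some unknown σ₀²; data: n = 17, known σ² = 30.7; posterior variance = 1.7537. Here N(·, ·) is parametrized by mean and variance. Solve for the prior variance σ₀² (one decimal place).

σ₀² = 60.7

For the Normal–Normal model with known σ², precisions add: τ_n = τ₀ + n/σ².
So 1/σ₀² = 1/1.7537 − 17/30.7 = 0.570223 − 0.553746 = 0.016477.
Hence σ₀² = 1/0.016477 ≈ 60.7.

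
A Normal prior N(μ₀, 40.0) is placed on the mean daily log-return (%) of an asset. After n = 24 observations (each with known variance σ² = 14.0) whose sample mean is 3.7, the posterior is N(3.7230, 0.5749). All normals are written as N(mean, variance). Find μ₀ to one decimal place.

The posterior mean is a precision-weighted average: μ_n = (τ₀μ₀ + τ_data·x̄)/(τ₀+τ_data), with τ₀=1/σ₀² and τ_data=n/σ².
Here τ₀ = 1/40.0 = 0.025000 and τ_data = 24/14.0 = 1.714286, so τ_n = 1.739286.
Rearranging for μ₀: μ₀ = (μ_n·τ_n − τ_data·x̄)/τ₀ = (3.7230·1.739286 − 1.714286·3.7) / 0.025000 = 0.132504/0.025000 ≈ 5.3.

μ₀ = 5.3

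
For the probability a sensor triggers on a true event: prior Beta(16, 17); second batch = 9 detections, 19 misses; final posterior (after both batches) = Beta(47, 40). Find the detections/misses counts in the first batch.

22 detections and 4 misses

Because Beta–binomial updating is additive in the counts, the combined data contributed (α_post−α_prior, β_post−β_prior) successes and failures.
Total across both batches: 47−16=31 detections, 40−17=23 misses.
Subtract the second batch: 31−9=22 detections and 23−19=4 misses.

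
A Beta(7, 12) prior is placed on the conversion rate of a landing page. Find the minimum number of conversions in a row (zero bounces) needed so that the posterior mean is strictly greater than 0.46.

After k conversions and 0 bounces the posterior is Beta(7+k, 12), with mean (7+k)/(7+12+k).
Set (7+k)/(19+k) > 0.46 and solve: k > (0.46·19 − 7)/(1 − 0.46) = 3.222.
The smallest integer exceeding 3.222 is 4.

k = 4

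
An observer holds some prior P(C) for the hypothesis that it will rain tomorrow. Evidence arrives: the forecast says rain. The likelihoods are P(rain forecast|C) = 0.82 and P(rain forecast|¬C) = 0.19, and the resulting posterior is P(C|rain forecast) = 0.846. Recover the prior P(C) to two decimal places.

Bayes' rule in odds form gives O(C|E) = O(C)·[P(E|C)/P(E|¬C)], hence O(C) = O(C|E)/LR.
Posterior odds = 0.846/(1−0.846) = 5.4935. LR = 0.82/0.19 = 4.3158.
Prior odds = 5.4935/4.3158 = 1.2729, so P(C) = 1.2729/(1+1.2729) ≈ 0.56.

P(C) = 0.56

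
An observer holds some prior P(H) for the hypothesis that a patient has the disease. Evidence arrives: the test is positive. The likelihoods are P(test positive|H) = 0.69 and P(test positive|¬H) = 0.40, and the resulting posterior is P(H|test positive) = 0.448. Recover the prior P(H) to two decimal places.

Bayes' rule in odds form gives O(H|E) = O(H)·[P(E|H)/P(E|¬H)], hence O(H) = O(H|E)/LR.
Posterior odds = 0.448/(1−0.448) = 0.8116. LR = 0.69/0.40 = 1.7250.
Prior odds = 0.8116/1.7250 = 0.4705, so P(H) = 0.4705/(1+0.4705) ≈ 0.32.

P(H) = 0.32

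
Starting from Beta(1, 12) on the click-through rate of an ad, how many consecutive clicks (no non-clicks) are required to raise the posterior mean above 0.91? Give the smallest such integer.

k = 121

After k clicks and 0 non-clicks the posterior is Beta(1+k, 12), with mean (1+k)/(1+12+k).
Set (1+k)/(13+k) > 0.91 and solve: k > (0.91·13 − 1)/(1 − 0.91) = 120.333.
The smallest integer exceeding 120.333 is 121.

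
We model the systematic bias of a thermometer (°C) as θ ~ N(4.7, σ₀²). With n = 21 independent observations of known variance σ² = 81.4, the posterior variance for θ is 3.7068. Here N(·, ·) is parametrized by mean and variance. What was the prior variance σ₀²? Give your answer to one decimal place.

σ₀² = 84.8

Posterior precision equals prior precision plus data precision: 1/σ_n² = 1/σ₀² + n/σ².
So 1/σ₀² = 1/3.7068 − 21/81.4 = 0.269774 − 0.257985 = 0.011789.
Hence σ₀² = 1/0.011789 ≈ 84.8.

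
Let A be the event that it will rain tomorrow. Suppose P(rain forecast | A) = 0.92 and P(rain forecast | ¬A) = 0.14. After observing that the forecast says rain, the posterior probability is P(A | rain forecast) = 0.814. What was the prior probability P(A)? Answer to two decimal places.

P(A) = 0.40

In odds form, posterior odds = prior odds × likelihood ratio, so prior odds = posterior odds ÷ LR.
Posterior odds = 0.814/(1−0.814) = 4.3763. LR = 0.92/0.14 = 6.5714.
Prior odds = 4.3763/6.5714 = 0.6660, so P(A) = 0.6660/(1+0.6660) ≈ 0.40.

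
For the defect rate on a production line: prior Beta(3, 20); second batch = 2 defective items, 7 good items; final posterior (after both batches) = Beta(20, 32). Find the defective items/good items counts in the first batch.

Sequential conjugate updates are equivalent to a single update on the pooled data, so total successes = posterior α − prior α and total failures = posterior β − prior β.
Total across both batches: 20−3=17 defective items, 32−20=12 good items.
Subtract the second batch: 17−2=15 defective items and 12−7=5 good items.

15 defective items and 5 good items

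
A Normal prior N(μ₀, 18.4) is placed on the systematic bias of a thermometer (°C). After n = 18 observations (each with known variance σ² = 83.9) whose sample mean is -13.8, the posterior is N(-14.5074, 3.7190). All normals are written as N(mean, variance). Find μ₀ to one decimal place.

μ₀ = -17.3

The posterior mean is a precision-weighted average: μ_n = (τ₀μ₀ + τ_data·x̄)/(τ₀+τ_data), with τ₀=1/σ₀² and τ_data=n/σ².
Here τ₀ = 1/18.4 = 0.054348 and τ_data = 18/83.9 = 0.214541, so τ_n = 0.268889.
Rearranging for μ₀: μ₀ = (μ_n·τ_n − τ_data·x̄)/τ₀ = (-14.5074·0.268889 − 0.214541·-13.8) / 0.054348 = -0.940214/0.054348 ≈ -17.3.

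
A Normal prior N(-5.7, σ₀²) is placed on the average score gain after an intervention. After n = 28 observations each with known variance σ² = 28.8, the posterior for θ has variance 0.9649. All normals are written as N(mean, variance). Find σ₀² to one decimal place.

σ₀² = 15.6

Posterior precision equals prior precision plus data precision: 1/σ_n² = 1/σ₀² + n/σ².
So 1/σ₀² = 1/0.9649 − 28/28.8 = 1.036377 − 0.972222 = 0.064155.
Hence σ₀² = 1/0.064155 ≈ 15.6.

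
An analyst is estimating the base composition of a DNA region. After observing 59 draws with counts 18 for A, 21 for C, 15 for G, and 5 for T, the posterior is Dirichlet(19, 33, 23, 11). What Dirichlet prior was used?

Dirichlet(1, 12, 8, 6)

For a Dirichlet(α) prior with multinomial counts c, the posterior is Dirichlet(α + c) componentwise.
Subtract each count from the matching posterior parameter: 19−18=1, 33−21=12, 23−15=8, 11−5=6.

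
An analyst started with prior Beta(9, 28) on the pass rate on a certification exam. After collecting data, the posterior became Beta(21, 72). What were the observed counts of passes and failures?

Beta is conjugate to the binomial likelihood: posterior = Beta(α+s, β+f).
Match parameters: s=21−9=12, f=72−28=44.

12 passes and 44 failures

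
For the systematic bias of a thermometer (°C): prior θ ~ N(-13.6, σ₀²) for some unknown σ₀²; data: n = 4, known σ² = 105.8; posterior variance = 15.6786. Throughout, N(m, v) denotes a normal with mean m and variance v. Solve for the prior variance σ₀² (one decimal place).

For the Normal–Normal model with known σ², precisions add: τ_n = τ₀ + n/σ².
So 1/σ₀² = 1/15.6786 − 4/105.8 = 0.063781 − 0.037807 = 0.025974.
Hence σ₀² = 1/0.025974 ≈ 38.5.

σ₀² = 38.5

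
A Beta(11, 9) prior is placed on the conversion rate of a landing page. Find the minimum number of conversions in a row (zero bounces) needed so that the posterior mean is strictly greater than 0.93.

After k conversions and 0 bounces the posterior is Beta(11+k, 9), with mean (11+k)/(11+9+k).
Set (11+k)/(20+k) > 0.93 and solve: k > (0.93·20 − 11)/(1 − 0.93) = 108.571.
The smallest integer exceeding 108.571 is 109.

k = 109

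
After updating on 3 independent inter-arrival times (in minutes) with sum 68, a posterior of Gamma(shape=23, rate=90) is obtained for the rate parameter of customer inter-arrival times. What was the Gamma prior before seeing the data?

For an exponential likelihood with a Gamma(α, β) prior on the rate, n observations with total T give posterior Gamma(α+n, β+T).
So α = 23 − 3 = 20 and β = 90 − 68 = 22.

Gamma(shape=20, rate=22)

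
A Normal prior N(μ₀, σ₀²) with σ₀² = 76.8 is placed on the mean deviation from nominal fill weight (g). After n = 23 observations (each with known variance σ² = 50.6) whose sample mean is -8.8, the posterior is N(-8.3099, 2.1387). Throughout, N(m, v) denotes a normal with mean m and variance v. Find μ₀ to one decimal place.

μ₀ = 8.8

The posterior mean is a precision-weighted average: μ_n = (τ₀μ₀ + τ_data·x̄)/(τ₀+τ_data), with τ₀=1/σ₀² and τ_data=n/σ².
Here τ₀ = 1/76.8 = 0.013021 and τ_data = 23/50.6 = 0.454545, so τ_n = 0.467566.
Rearranging for μ₀: μ₀ = (μ_n·τ_n − τ_data·x̄)/τ₀ = (-8.3099·0.467566 − 0.454545·-8.8) / 0.013021 = 0.114569/0.013021 ≈ 8.8.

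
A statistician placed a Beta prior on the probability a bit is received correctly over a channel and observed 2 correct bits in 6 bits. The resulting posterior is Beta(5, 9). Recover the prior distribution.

Beta(3, 5)

A Beta(a, b) prior with s successes and f failures in binomial data gives a Beta(a+s, b+f) posterior.
So a = 5 − 2 = 3 and b = 9 − 4 = 5.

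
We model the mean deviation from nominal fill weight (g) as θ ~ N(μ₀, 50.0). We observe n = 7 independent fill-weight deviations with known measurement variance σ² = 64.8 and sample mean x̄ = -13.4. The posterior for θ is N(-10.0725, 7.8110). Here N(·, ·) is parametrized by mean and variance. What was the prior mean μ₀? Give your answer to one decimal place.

With known observation variance, the Normal–Normal posterior has precision τ_n = τ₀ + n/σ² and mean μ_n = (τ₀μ₀ + (n/σ²)x̄)/τ_n.
Here τ₀ = 1/50.0 = 0.020000 and τ_data = 7/64.8 = 0.108025, so τ_n = 0.128025.
Rearranging for μ₀: μ₀ = (μ_n·τ_n − τ_data·x̄)/τ₀ = (-10.0725·0.128025 − 0.108025·-13.4) / 0.020000 = 0.158003/0.020000 ≈ 7.9.

μ₀ = 7.9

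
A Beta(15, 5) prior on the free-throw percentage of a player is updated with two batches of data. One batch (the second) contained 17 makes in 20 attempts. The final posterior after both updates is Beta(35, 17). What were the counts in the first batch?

Because Beta–binomial updating is additive in the counts, the combined data contributed (α_post−α_prior, β_post−β_prior) successes and failures.
Total across both batches: 35−15=20 makes, 17−5=12 misses.
Subtract the second batch: 20−17=3 makes and 12−3=9 misses.

3 makes and 9 misses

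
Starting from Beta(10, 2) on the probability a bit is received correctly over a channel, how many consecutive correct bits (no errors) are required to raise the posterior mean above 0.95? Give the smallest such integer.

After k correct bits and 0 errors the posterior is Beta(10+k, 2), with mean (10+k)/(10+2+k).
Set (10+k)/(12+k) > 0.95 and solve: k > (0.95·12 − 10)/(1 − 0.95) = 28.000.
The smallest integer exceeding 28.000 is 29, and checking k=29: (39)/(41) = 0.9512 > 0.95.

k = 29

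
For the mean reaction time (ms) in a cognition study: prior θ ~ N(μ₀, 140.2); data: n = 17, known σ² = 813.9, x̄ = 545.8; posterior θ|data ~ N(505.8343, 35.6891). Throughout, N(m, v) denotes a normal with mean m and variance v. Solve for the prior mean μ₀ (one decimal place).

The posterior mean is a precision-weighted average: μ_n = (τ₀μ₀ + τ_data·x̄)/(τ₀+τ_data), with τ₀=1/σ₀² and τ_data=n/σ².
Here τ₀ = 1/140.2 = 0.007133 and τ_data = 17/813.9 = 0.020887, so τ_n = 0.028020.
Rearranging for μ₀: μ₀ = (μ_n·τ_n − τ_data·x̄)/τ₀ = (505.8343·0.028020 − 0.020887·545.8) / 0.007133 = 2.773352/0.007133 ≈ 388.8.

μ₀ = 388.8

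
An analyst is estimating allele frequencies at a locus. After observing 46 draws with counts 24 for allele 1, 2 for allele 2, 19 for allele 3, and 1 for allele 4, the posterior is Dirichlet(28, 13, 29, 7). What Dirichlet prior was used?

Dirichlet(4, 11, 10, 6)

For a Dirichlet(α) prior with multinomial counts c, the posterior is Dirichlet(α + c) componentwise.
Subtract each count from the matching posterior parameter: 28−24=4, 13−2=11, 29−19=10, 7−1=6.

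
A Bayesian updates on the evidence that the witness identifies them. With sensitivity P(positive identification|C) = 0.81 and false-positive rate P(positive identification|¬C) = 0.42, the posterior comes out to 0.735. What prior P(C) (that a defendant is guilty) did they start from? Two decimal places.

P(C) = 0.59

In odds form, posterior odds = prior odds × likelihood ratio, so prior odds = posterior odds ÷ LR.
Posterior odds = 0.735/(1−0.735) = 2.7736. LR = 0.81/0.42 = 1.9286.
Prior odds = 2.7736/1.9286 = 1.4381, so P(C) = 1.4381/(1+1.4381) ≈ 0.59.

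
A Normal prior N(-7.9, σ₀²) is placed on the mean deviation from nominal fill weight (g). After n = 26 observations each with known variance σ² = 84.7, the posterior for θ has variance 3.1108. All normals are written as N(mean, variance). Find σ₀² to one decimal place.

Posterior precision equals prior precision plus data precision: 1/σ_n² = 1/σ₀² + n/σ².
So 1/σ₀² = 1/3.1108 − 26/84.7 = 0.321461 − 0.306966 = 0.014495.
Hence σ₀² = 1/0.014495 ≈ 69.0.

σ₀² = 69.0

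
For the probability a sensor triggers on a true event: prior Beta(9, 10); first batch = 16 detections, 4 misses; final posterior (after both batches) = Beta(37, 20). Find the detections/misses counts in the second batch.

Sequential conjugate updates are equivalent to a single update on the pooled data, so total successes = posterior α − prior α and total failures = posterior β − prior β.
Total across both batches: 37−9=28 detections, 20−10=10 misses.
Subtract the first batch: 28−16=12 detections and 10−4=6 misses.

12 detections and 6 misses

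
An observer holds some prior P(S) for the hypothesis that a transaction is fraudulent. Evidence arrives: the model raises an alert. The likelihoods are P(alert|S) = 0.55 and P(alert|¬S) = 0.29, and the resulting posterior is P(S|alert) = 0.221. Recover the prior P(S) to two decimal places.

P(S) = 0.13

In odds form, posterior odds = prior odds × likelihood ratio, so prior odds = posterior odds ÷ LR.
Posterior odds = 0.221/(1−0.221) = 0.2837. LR = 0.55/0.29 = 1.8966.
Prior odds = 0.2837/1.8966 = 0.1496, so P(S) = 0.1496/(1+0.1496) ≈ 0.13.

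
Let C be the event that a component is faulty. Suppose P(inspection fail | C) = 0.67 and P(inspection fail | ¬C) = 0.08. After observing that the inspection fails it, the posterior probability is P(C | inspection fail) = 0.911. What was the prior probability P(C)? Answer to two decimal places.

In odds form, posterior odds = prior odds × likelihood ratio, so prior odds = posterior odds ÷ LR.
Posterior odds = 0.911/(1−0.911) = 10.2360. LR = 0.67/0.08 = 8.3750.
Prior odds = 10.2360/8.3750 = 1.2222, so P(C) = 1.2222/(1+1.2222) ≈ 0.55.

P(C) = 0.55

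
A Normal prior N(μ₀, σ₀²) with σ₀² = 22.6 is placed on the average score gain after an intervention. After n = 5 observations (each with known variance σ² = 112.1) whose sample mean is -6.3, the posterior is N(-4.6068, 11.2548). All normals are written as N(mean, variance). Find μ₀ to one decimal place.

With known observation variance, the Normal–Normal posterior has precision τ_n = τ₀ + n/σ² and mean μ_n = (τ₀μ₀ + (n/σ²)x̄)/τ_n.
Here τ₀ = 1/22.6 = 0.044248 and τ_data = 5/112.1 = 0.044603, so τ_n = 0.088851.
Rearranging for μ₀: μ₀ = (μ_n·τ_n − τ_data·x̄)/τ₀ = (-4.6068·0.088851 − 0.044603·-6.3) / 0.044248 = -0.128320/0.044248 ≈ -2.9.

μ₀ = -2.9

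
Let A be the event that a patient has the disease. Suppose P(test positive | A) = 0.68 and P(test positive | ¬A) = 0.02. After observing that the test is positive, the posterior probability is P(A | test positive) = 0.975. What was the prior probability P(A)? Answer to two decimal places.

P(A) = 0.53

In odds form, posterior odds = prior odds × likelihood ratio, so prior odds = posterior odds ÷ LR.
Posterior odds = 0.975/(1−0.975) = 39.0000. LR = 0.68/0.02 = 34.0000.
Prior odds = 39.0000/34.0000 = 1.1471, so P(A) = 1.1471/(1+1.1471) ≈ 0.53.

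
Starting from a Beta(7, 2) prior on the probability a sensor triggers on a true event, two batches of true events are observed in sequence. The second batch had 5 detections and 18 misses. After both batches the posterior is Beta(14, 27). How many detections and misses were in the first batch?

Because Beta–binomial updating is additive in the counts, the combined data contributed (α_post−α_prior, β_post−β_prior) successes and failures.
Total across both batches: 14−7=7 detections, 27−2=25 misses.
Subtract the second batch: 7−5=2 detections and 25−18=7 misses.

2 detections and 7 misses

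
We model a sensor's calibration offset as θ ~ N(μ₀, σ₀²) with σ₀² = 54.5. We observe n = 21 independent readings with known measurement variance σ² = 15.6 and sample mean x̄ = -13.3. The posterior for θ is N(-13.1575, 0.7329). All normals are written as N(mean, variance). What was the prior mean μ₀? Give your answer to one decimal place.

The posterior mean is a precision-weighted average: μ_n = (τ₀μ₀ + τ_data·x̄)/(τ₀+τ_data), with τ₀=1/σ₀² and τ_data=n/σ².
Here τ₀ = 1/54.5 = 0.018349 and τ_data = 21/15.6 = 1.346154, so τ_n = 1.364503.
Rearranging for μ₀: μ₀ = (μ_n·τ_n − τ_data·x̄)/τ₀ = (-13.1575·1.364503 − 1.346154·-13.3) / 0.018349 = -0.049600/0.018349 ≈ -2.7.

μ₀ = -2.7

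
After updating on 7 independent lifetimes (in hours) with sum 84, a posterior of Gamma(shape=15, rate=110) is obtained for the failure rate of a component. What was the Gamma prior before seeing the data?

For an exponential likelihood with a Gamma(α, β) prior on the rate, n observations with total T give posterior Gamma(α+n, β+T).
So α = 15 − 7 = 8 and β = 110 − 84 = 26.

Gamma(shape=8, rate=26)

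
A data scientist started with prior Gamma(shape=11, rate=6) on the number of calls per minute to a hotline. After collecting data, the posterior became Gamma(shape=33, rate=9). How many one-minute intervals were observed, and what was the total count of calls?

Gamma–Poisson conjugacy: posterior shape = α + Σxᵢ, posterior rate = β + n.
Matching: Σxᵢ = 33 − 11 = 22 and n = 9 − 6 = 3.

n = 3 one-minute intervals with total 22 calls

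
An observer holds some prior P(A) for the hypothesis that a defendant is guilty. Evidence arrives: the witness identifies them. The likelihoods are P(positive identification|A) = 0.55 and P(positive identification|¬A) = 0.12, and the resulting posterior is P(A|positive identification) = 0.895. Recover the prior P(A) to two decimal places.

In odds form, posterior odds = prior odds × likelihood ratio, so prior odds = posterior odds ÷ LR.
Posterior odds = 0.895/(1−0.895) = 8.5238. LR = 0.55/0.12 = 4.5833.
Prior odds = 8.5238/4.5833 = 1.8598, so P(A) = 1.8598/(1+1.8598) ≈ 0.65.

P(A) = 0.65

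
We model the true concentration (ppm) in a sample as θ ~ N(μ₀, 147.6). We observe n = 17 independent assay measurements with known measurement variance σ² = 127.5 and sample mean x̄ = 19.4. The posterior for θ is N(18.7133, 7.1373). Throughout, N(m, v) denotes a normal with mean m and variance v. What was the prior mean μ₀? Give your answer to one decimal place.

The posterior mean is a precision-weighted average: μ_n = (τ₀μ₀ + τ_data·x̄)/(τ₀+τ_data), with τ₀=1/σ₀² and τ_data=n/σ².
Here τ₀ = 1/147.6 = 0.006775 and τ_data = 17/127.5 = 0.133333, so τ_n = 0.140108.
Rearranging for μ₀: μ₀ = (μ_n·τ_n − τ_data·x̄)/τ₀ = (18.7133·0.140108 − 0.133333·19.4) / 0.006775 = 0.035223/0.006775 ≈ 5.2.

μ₀ = 5.2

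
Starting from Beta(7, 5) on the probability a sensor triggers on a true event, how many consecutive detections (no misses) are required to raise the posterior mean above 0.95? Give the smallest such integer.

After k detections and 0 misses the posterior is Beta(7+k, 5), with mean (7+k)/(7+5+k).
Set (7+k)/(12+k) > 0.95 and solve: k > (0.95·12 − 7)/(1 − 0.95) = 88.000.
The smallest integer exceeding 88.000 is 89, and checking k=89: (96)/(101) = 0.9505 > 0.95.

k = 89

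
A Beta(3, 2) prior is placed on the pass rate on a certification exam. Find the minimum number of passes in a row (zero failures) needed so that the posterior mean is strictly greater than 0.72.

After k passes and 0 failures the posterior is Beta(3+k, 2), with mean (3+k)/(3+2+k).
Set (3+k)/(5+k) > 0.72 and solve: k > (0.72·5 − 3)/(1 − 0.72) = 2.143.
The smallest integer exceeding 2.143 is 3.

k = 3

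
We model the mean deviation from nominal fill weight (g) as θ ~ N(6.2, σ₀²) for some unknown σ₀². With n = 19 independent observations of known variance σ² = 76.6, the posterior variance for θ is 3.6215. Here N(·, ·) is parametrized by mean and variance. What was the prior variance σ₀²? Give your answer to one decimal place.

For the Normal–Normal model with known σ², precisions add: τ_n = τ₀ + n/σ².
So 1/σ₀² = 1/3.6215 − 19/76.6 = 0.276129 − 0.248042 = 0.028087.
Hence σ₀² = 1/0.028087 ≈ 35.6.

σ₀² = 35.6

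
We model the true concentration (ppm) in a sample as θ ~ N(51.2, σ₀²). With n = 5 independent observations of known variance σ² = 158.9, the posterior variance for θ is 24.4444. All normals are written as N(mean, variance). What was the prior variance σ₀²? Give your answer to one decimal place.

σ₀² = 105.9

For the Normal–Normal model with known σ², precisions add: τ_n = τ₀ + n/σ².
So 1/σ₀² = 1/24.4444 − 5/158.9 = 0.040909 − 0.031466 = 0.009443.
Hence σ₀² = 1/0.009443 ≈ 105.9.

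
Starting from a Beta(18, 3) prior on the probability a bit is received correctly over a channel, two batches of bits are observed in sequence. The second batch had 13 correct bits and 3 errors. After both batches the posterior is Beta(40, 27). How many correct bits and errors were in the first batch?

Because Beta–binomial updating is additive in the counts, the combined data contributed (α_post−α_prior, β_post−β_prior) successes and failures.
Total across both batches: 40−18=22 correct bits, 27−3=24 errors.
Subtract the second batch: 22−13=9 correct bits and 24−3=21 errors.

9 correct bits and 21 errors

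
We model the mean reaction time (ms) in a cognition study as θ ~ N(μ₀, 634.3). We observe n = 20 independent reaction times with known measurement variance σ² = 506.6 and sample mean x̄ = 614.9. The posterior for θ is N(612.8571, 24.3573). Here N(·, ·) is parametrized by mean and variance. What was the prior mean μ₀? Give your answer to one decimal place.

μ₀ = 561.7

With known observation variance, the Normal–Normal posterior has precision τ_n = τ₀ + n/σ² and mean μ_n = (τ₀μ₀ + (n/σ²)x̄)/τ_n.
Here τ₀ = 1/634.3 = 0.001577 and τ_data = 20/506.6 = 0.039479, so τ_n = 0.041056.
Rearranging for μ₀: μ₀ = (μ_n·τ_n − τ_data·x̄)/τ₀ = (612.8571·0.041056 − 0.039479·614.9) / 0.001577 = 0.885824/0.001577 ≈ 561.7.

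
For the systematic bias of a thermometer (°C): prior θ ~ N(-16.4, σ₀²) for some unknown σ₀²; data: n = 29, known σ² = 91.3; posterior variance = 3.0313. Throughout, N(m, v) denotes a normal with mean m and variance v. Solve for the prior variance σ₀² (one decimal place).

Posterior precision equals prior precision plus data precision: 1/σ_n² = 1/σ₀² + n/σ².
So 1/σ₀² = 1/3.0313 − 29/91.3 = 0.329891 − 0.317634 = 0.012257.
Hence σ₀² = 1/0.012257 ≈ 81.6.

σ₀² = 81.6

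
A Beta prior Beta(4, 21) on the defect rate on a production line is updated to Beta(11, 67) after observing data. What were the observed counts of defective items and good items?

Beta is conjugate to the binomial likelihood: posterior = Beta(α+s, β+f).
So s = 11 − 4 = 7 and f = 67 − 21 = 46.

7 defective items and 46 good items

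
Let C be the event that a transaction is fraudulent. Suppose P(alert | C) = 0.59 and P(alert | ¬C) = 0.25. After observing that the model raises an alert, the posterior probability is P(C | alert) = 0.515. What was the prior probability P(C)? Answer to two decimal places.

Bayes' rule in odds form gives O(C|E) = O(C)·[P(E|C)/P(E|¬C)], hence O(C) = O(C|E)/LR.
Posterior odds = 0.515/(1−0.515) = 1.0619. LR = 0.59/0.25 = 2.3600.
Prior odds = 1.0619/2.3600 = 0.4500, so P(C) = 0.4500/(1+0.4500) ≈ 0.31.

P(C) = 0.31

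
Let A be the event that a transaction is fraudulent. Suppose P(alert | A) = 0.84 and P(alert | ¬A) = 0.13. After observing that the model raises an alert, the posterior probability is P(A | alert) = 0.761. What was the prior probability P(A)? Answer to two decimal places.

P(A) = 0.33

In odds form, posterior odds = prior odds × likelihood ratio, so prior odds = posterior odds ÷ LR.
Posterior odds = 0.761/(1−0.761) = 3.1841. LR = 0.84/0.13 = 6.4615.
Prior odds = 3.1841/6.4615 = 0.4928, so P(A) = 0.4928/(1+0.4928) ≈ 0.33.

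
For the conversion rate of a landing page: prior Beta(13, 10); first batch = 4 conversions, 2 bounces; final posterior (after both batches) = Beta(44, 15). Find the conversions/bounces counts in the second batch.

Sequential conjugate updates are equivalent to a single update on the pooled data, so total successes = posterior α − prior α and total failures = posterior β − prior β.
Total across both batches: 44−13=31 conversions, 15−10=5 bounces.
Subtract the first batch: 31−4=27 conversions and 5−2=3 bounces.

27 conversions and 3 bounces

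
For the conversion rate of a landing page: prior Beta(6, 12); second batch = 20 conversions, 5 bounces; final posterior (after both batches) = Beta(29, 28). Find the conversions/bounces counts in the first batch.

3 conversions and 11 bounces

Because Beta–binomial updating is additive in the counts, the combined data contributed (α_post−α_prior, β_post−β_prior) successes and failures.
Total across both batches: 29−6=23 conversions, 28−12=16 bounces.
Subtract the second batch: 23−20=3 conversions and 16−5=11 bounces.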